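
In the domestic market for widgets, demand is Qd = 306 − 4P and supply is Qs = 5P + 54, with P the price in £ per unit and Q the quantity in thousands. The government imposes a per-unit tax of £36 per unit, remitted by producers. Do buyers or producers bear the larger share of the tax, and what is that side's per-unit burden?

Before the tax: set 306 − 4P = 5P + 54 → P* = £28, Q* = 194.
With the tax collected from producers, supply shifts: Qs = 5(P − 36) + 54.
Solving gives Q = 114 with buyers paying £48 and producers receiving £12 (the £36 wedge).
Per-unit burden: buyers £20, producers £16.
Buyers take the larger share because demand is less price-elastic here (demand slope 4 vs supply slope 5).

Buyers bear the larger share: £20 per unit.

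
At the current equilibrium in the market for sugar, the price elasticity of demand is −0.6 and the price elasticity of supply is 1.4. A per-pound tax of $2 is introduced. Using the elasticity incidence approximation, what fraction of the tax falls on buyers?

Incidence ratio: buyers' share ≈ εs / (εs + |εd|) = 1.4 / (1.4 + 0.6) = 0.7.
Supply is the more elastic side, so buyers bear the larger share.

Buyers' share ≈ 0.7.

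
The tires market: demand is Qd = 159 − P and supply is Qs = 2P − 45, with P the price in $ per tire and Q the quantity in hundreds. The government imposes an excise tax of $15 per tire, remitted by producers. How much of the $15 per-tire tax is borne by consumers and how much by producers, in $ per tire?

Before the tax: set 159 − P = 2P − 45 → P* = $68, Q* = 91.
With the tax collected from producers, supply shifts: Qs = 2(P − 15) − 45.
New equilibrium: consumers pay $78, producers receive $63, Q = 81. (Wedge: Pb − Ps = 15.)
Burden on consumers: $10; on producers: $5. (They sum to $15.)

Consumers bear $10 per tire; producers bear $5 per tire.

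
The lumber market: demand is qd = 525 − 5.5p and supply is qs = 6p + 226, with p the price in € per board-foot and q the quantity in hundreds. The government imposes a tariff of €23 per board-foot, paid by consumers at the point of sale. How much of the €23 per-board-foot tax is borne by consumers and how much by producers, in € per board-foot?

Consumers bear €12 per board-foot; producers bear €11 per board-foot.

Without the tax, 525 − 5.5p = 6p + 226 gives 11.5p = 299, so p* = €26 and q* = 382.
With the tax collected from consumers, demand (in seller-price terms) shifts: qd = 525 − 5.5(p + 23).
Solving gives q = 316 with consumers paying €38 and producers receiving €15 (the €23 wedge).
Burden on consumers: €12; on producers: €11. (They sum to €23.)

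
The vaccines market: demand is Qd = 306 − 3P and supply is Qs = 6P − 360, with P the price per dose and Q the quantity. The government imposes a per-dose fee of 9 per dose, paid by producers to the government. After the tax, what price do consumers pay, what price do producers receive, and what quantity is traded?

Without the tax, 306 − 3P = 6P − 360 gives 9P = 666, so P* = 74 and Q* = 84.
With the tax collected from producers, supply shifts: Qs = 6(P − 9) − 360.
Solving gives Q = 66 with consumers paying 80 and producers receiving 71 (the 9 wedge).

Consumers pay 80; producers receive 71; quantity = 66.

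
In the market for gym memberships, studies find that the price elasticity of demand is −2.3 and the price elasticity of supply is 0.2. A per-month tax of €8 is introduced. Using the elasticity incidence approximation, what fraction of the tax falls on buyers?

Incidence ratio: buyers' share ≈ εs / (εs + |εd|) = 0.2 / (0.2 + 2.3) = 0.08.
Supply is the less elastic side, so buyers bear the smaller share.

Buyers' share ≈ 0.08.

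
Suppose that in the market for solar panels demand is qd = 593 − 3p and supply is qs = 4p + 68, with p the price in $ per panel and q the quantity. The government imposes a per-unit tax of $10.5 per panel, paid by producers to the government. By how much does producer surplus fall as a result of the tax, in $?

Producer surplus falls by $1615.5.

Without the tax, 593 − 3p = 4p + 68 gives 7p = 525, so p* = $75 and q* = 368.
With the tax collected from producers, supply shifts: qs = 4(p − 10.5) + 68.
Solving gives q = 350 with buyers paying $81 and producers receiving $70.5 (the $10.5 wedge).
ΔPS is the trapezoid between Q = 350 and Q = 368 of height $4.5: ½ · (368 + 350) · 4.5 = $1615.5.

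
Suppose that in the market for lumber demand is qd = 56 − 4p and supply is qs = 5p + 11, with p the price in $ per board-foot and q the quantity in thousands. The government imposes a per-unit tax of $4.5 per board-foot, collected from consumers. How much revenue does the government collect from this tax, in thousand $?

Before the tax: set 56 − 4p = 5p + 11 → p* = $5, q* = 36.
With the tax collected from consumers, demand (in seller-price terms) shifts: qd = 56 − 4(p + 4.5).
New equilibrium: consumers pay $7.5, suppliers receive $3, q = 26. (Wedge: pb − ps = 4.5.)
Revenue = t · Q = 4.5 · 26 = $117.

Tax revenue = $117 thousand.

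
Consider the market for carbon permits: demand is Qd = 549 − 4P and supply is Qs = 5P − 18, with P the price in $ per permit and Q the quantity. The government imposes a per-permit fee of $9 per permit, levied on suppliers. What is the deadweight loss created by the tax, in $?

Before the tax: set 549 − 4P = 5P − 18 → P* = $63, Q* = 297.
With the tax collected from suppliers, supply shifts: Qs = 5(P − 9) − 18.
Solving gives Q = 277 with consumers paying $68 and suppliers receiving $59 (the $9 wedge).
Quantity falls by |ΔQ| = |297 − 277| = 20.
DWL = ½ · t · |ΔQ| = ½ · 9 · 20 = $90.

Deadweight loss = $90.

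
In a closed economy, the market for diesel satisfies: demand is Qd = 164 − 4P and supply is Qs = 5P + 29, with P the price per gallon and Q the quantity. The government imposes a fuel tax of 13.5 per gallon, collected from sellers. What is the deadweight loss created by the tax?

Deadweight loss = 202.5.

Without the tax, 164 − 4P = 5P + 29 gives 9P = 135, so P* = 15 and Q* = 104.
With the tax collected from sellers, supply shifts: Qs = 5(P − 13.5) + 29.
New equilibrium: buyers pay 22.5, sellers receive 9, Q = 74. (Wedge: Pb − Ps = 13.5.)
Quantity falls by |ΔQ| = |104 − 74| = 30.
DWL = ½ · t · |ΔQ| = ½ · 13.5 · 30 = 202.5.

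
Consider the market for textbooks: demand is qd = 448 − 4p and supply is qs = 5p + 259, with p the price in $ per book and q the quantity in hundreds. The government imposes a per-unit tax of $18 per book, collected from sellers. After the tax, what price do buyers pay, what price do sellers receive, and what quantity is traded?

Before the tax: set 448 − 4p = 5p + 259 → p* = $21, q* = 364.
With the tax collected from sellers, supply shifts: qs = 5(p − 18) + 259.
New equilibrium: buyers pay $31, sellers receive $13, q = 324. (Wedge: pb − ps = 18.)

Buyers pay $31; sellers receive $13; quantity = 324.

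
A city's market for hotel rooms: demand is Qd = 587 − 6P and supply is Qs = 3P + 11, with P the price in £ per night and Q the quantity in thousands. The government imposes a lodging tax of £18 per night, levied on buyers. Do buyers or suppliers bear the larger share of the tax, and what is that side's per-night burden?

Suppliers bear the larger share: £12 per night.

Without the tax, 587 − 6P = 3P + 11 gives 9P = 576, so P* = £64 and Q* = 203.
With the tax collected from buyers, demand (in seller-price terms) shifts: Qd = 587 − 6(P + 18).
Solving gives Q = 167 with buyers paying £70 and suppliers receiving £52 (the £18 wedge).
Per-night burden: buyers £6, suppliers £12.
Suppliers take the larger share because supply is less price-elastic here (demand slope 6 vs supply slope 3).
The less price-elastic side of the market bears the larger share of a per-unit tax.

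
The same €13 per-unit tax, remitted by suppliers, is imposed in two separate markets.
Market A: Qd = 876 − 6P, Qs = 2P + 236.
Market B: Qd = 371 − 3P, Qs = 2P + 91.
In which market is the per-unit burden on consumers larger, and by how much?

Market A: pre-tax P* = €80, Q* = 396; post-tax Q = 376.5; per-unit burden on consumers = €3.25.
Market B: pre-tax P* = €56, Q* = 203; post-tax Q = 187.4; per-unit burden on consumers = €5.2.
Difference: €3.25 vs €5.2 → market B is larger by €1.95.

Market B, by €1.95.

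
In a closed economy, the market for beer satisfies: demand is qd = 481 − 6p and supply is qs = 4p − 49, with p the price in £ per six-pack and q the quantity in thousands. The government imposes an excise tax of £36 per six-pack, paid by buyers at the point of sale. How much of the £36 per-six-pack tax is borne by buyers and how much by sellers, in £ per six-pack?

Buyers bear £14.4 per six-pack; sellers bear £21.6 per six-pack.

Without the tax, 481 − 6p = 4p − 49 gives 10p = 530, so p* = £53 and q* = 163.
With the tax collected from buyers, demand (in seller-price terms) shifts: qd = 481 − 6(p + 36).
Solving gives q = 76.6 with buyers paying £67.4 and sellers receiving £31.4 (the £36 wedge).
Burden on buyers: £14.4; on sellers: £21.6. (They sum to £36.)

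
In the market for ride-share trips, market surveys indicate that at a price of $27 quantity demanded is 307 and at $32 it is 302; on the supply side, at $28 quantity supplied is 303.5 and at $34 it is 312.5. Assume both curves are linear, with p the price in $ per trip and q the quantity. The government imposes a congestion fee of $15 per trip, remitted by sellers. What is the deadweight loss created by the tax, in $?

Deadweight loss = $67.5.

Demand slope: (302 − 307)/(32 − 27) = -1, so qd = 334 − p.
Supply slope: (312.5 − 303.5)/(34 − 28) = 1.5, so qs = 1.5p + 261.5.
Before the tax: set 334 − p = 1.5p + 261.5 → p* = $29, q* = 305.
With the tax collected from sellers, supply shifts: qs = 1.5(p − 15) + 261.5.
New equilibrium: buyers pay $38, sellers receive $23, q = 296. (Wedge: pb − ps = 15.)
Quantity falls by |ΔQ| = |305 − 296| = 9.
DWL = ½ · t · |ΔQ| = ½ · 15 · 9 = $67.5.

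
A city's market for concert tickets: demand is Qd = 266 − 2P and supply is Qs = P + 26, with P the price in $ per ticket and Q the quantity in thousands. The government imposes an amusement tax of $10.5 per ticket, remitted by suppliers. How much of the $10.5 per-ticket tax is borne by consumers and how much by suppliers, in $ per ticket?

Consumers bear $3.5 per ticket; suppliers bear $7 per ticket.

Before the tax: set 266 − 2P = P + 26 → P* = $80, Q* = 106.
With the tax collected from suppliers, supply shifts: Qs = (P − 10.5) + 26.
New equilibrium: consumers pay $83.5, suppliers receive $73, Q = 99. (Wedge: Pb − Ps = 10.5.)
Burden on consumers: $3.5; on suppliers: $7. (They sum to $10.5.)
The less price-elastic side of the market bears the larger share of a per-unit tax.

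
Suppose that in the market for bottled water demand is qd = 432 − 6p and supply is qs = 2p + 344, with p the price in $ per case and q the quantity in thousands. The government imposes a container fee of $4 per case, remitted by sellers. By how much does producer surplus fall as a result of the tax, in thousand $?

Without the tax, 432 − 6p = 2p + 344 gives 8p = 88, so p* = $11 and q* = 366.
With the tax collected from sellers, supply shifts: qs = 2(p − 4) + 344.
New equilibrium: buyers pay $12, sellers receive $8, q = 360. (Wedge: pb − ps = 4.)
ΔPS is the trapezoid between Q = 360 and Q = 366 of height $3: ½ · (366 + 360) · 3 = $1089.

Producer surplus falls by $1089 thousand.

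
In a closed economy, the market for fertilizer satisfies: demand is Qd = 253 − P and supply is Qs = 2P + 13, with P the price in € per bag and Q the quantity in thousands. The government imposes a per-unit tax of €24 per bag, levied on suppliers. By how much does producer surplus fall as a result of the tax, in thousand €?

Without the tax, 253 − P = 2P + 13 gives 3P = 240, so P* = €80 and Q* = 173.
With the tax collected from suppliers, supply shifts: Qs = 2(P − 24) + 13.
New equilibrium: buyers pay €96, suppliers receive €72, Q = 157. (Wedge: Pb − Ps = 24.)
ΔPS is the trapezoid between Q = 157 and Q = 173 of height €8: ½ · (173 + 157) · 8 = €1320.

Producer surplus falls by €1320 thousand.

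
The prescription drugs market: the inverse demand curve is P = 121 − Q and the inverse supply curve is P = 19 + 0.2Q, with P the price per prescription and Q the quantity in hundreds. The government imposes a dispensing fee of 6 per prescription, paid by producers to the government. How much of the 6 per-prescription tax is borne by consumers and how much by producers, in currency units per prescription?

Consumers bear 5 per prescription; producers bear 1 per prescription.

Rewrite in direct form: Qd = 121 − P and Qs = 5P − 95.
Without the tax, 121 − P = 5P − 95 gives 6P = 216, so P* = 36 and Q* = 85.
With the tax collected from producers, supply shifts: Qs = 5(P − 6) − 95.
Solving gives Q = 80 with consumers paying 41 and producers receiving 35 (the 6 wedge).
Burden on consumers: 5; on producers: 1. (They sum to 6.)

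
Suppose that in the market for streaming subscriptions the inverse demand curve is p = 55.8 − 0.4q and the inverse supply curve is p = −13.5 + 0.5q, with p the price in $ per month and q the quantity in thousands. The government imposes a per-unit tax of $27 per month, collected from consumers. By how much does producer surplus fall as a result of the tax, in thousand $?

Producer surplus falls by $930 thousand.

Rewrite in direct form: qd = 139.5 − 2.5p and qs = 2p + 27.
Before the tax: set 139.5 − 2.5p = 2p + 27 → p* = $25, q* = 77.
With the tax collected from consumers, demand (in seller-price terms) shifts: qd = 139.5 − 2.5(p + 27).
Solving gives q = 47 with consumers paying $37 and producers receiving $10 (the $27 wedge).
ΔPS is the trapezoid between Q = 47 and Q = 77 of height $15: ½ · (77 + 47) · 15 = $930.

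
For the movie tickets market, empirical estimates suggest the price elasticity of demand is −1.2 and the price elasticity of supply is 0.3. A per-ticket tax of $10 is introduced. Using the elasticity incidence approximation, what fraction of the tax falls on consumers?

Incidence ratio: consumers' share ≈ εs / (εs + |εd|) = 0.3 / (0.3 + 1.2) = 0.2.
Supply is the less elastic side, so consumers bear the smaller share.

Consumers' share ≈ 0.2.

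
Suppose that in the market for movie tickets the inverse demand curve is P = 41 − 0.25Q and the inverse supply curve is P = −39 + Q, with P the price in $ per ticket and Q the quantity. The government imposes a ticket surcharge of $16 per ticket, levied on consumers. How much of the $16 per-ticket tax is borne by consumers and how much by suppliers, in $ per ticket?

Consumers bear $3.2 per ticket; suppliers bear $12.8 per ticket.

Rewrite in direct form: Qd = 164 − 4P and Qs = P + 39.
Before the tax: set 164 − 4P = P + 39 → P* = $25, Q* = 64.
With the tax collected from consumers, demand (in seller-price terms) shifts: Qd = 164 − 4(P + 16).
New equilibrium: consumers pay $28.2, suppliers receive $12.2, Q = 51.2. (Wedge: Pb − Ps = 16.)
Burden on consumers: $3.2; on suppliers: $12.8. (They sum to $16.)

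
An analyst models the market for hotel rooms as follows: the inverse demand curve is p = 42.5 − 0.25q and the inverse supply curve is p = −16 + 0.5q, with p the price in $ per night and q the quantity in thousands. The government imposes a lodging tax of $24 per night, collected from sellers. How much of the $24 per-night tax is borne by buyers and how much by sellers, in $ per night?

Buyers bear $8 per night; sellers bear $16 per night.

Inverting to q(p) form: qd = 170 − 4p; qs = 2p + 32.
Before the tax: set 170 − 4p = 2p + 32 → p* = $23, q* = 78.
With the tax collected from sellers, supply shifts: qs = 2(p − 24) + 32.
Solving gives q = 46 with buyers paying $31 and sellers receiving $7 (the $24 wedge).
Burden on buyers: $8; on sellers: $16. (They sum to $24.)
The less price-elastic side of the market bears the larger share of a per-unit tax.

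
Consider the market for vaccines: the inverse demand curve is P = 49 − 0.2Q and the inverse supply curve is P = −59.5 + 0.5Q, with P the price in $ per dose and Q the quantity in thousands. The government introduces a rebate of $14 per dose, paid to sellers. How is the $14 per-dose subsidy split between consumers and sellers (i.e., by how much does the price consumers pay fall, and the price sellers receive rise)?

Consumers gain $4 per dose; sellers gain $10 per dose.

Inverting to Q(P) form: Qd = 245 − 5P; Qs = 2P + 119.
Before the subsidy: set 245 − 5P = 2P + 119 → P* = $18, Q* = 155.
With a per-unit subsidy paid to sellers, each receives P + 14 per unit sold, so supply becomes Qs = 2(P + 14) + 119.
New equilibrium: consumers pay $14, sellers receive $28, Q = 175. (Wedge: Pb − Ps = −14.)
Gain to consumers: $4; to sellers: $10. (They sum to $14.)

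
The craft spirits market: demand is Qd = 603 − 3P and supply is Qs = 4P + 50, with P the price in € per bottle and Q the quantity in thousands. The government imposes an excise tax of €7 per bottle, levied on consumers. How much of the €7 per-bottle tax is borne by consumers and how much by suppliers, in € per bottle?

Before the tax: set 603 − 3P = 4P + 50 → P* = €79, Q* = 366.
With the tax collected from consumers, demand (in seller-price terms) shifts: Qd = 603 − 3(P + 7).
New equilibrium: consumers pay €83, suppliers receive €76, Q = 354. (Wedge: Pb − Ps = 7.)
Burden on consumers: €4; on suppliers: €3. (They sum to €7.)

Consumers bear €4 per bottle; suppliers bear €3 per bottle.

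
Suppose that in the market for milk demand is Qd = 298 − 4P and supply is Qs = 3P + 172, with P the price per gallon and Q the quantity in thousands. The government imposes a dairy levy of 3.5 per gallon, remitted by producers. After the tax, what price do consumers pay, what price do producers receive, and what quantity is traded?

Without the tax, 298 − 4P = 3P + 172 gives 7P = 126, so P* = 18 and Q* = 226.
With the tax collected from producers, supply shifts: Qs = 3(P − 3.5) + 172.
Solving gives Q = 220 with consumers paying 19.5 and producers receiving 16 (the 3.5 wedge).
The less price-elastic side of the market bears the larger share of a per-unit tax.

Consumers pay 19.5; producers receive 16; quantity = 220.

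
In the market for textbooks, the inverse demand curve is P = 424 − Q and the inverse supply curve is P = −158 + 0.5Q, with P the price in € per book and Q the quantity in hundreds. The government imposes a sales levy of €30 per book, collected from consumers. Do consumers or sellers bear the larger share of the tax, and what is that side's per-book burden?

Consumers bear the larger share: €20 per book.

Rewrite in direct form: Qd = 424 − P and Qs = 2P + 316.
Before the tax: set 424 − P = 2P + 316 → P* = €36, Q* = 388.
With the tax collected from consumers, demand (in seller-price terms) shifts: Qd = 424 − (P + 30).
New equilibrium: consumers pay €56, sellers receive €26, Q = 368. (Wedge: Pb − Ps = 30.)
Per-book burden: consumers €20, sellers €10.
Consumers take the larger share because demand is less price-elastic here (demand slope 1 vs supply slope 2).
The less price-elastic side of the market bears the larger share of a per-unit tax.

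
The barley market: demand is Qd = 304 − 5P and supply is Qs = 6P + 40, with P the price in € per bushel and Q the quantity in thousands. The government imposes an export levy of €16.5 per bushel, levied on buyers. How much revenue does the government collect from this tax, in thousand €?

Tax revenue = €2293.5 thousand.

Before the tax: set 304 − 5P = 6P + 40 → P* = €24, Q* = 184.
With the tax collected from buyers, demand (in seller-price terms) shifts: Qd = 304 − 5(P + 16.5).
New equilibrium: buyers pay €33, producers receive €16.5, Q = 139. (Wedge: Pb − Ps = 16.5.)
Revenue = t · Q = 16.5 · 139 = €2293.5.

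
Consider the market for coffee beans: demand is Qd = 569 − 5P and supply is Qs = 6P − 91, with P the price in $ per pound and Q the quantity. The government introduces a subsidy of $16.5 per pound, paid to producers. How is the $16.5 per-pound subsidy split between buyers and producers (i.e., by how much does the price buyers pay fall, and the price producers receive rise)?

Buyers gain $9 per pound; producers gain $7.5 per pound.

Before the subsidy: set 569 − 5P = 6P − 91 → P* = $60, Q* = 269.
With a per-unit subsidy paid to producers, each receives P + 16.5 per unit sold, so supply becomes Qs = 6(P + 16.5) − 91.
New equilibrium: buyers pay $51, producers receive $67.5, Q = 314. (Wedge: Pb − Ps = −16.5.)
Gain to buyers: $9; to producers: $7.5. (They sum to $16.5.)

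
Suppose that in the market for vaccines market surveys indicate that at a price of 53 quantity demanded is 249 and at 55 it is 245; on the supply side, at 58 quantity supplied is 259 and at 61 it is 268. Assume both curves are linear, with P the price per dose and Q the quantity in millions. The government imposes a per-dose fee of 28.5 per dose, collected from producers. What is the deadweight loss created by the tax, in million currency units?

Deadweight loss = 487.35 million.

Demand slope: (245 − 249)/(55 − 53) = -2, so Qd = 355 − 2P.
Supply slope: (268 − 259)/(61 − 58) = 3, so Qs = 3P + 85.
Without the tax, 355 − 2P = 3P + 85 gives 5P = 270, so P* = 54 and Q* = 247.
With the tax collected from producers, supply shifts: Qs = 3(P − 28.5) + 85.
Solving gives Q = 212.8 with consumers paying 71.1 and producers receiving 42.6 (the 28.5 wedge).
Quantity falls by |ΔQ| = |247 − 212.8| = 34.2.
DWL = ½ · t · |ΔQ| = ½ · 28.5 · 34.2 = 487.35.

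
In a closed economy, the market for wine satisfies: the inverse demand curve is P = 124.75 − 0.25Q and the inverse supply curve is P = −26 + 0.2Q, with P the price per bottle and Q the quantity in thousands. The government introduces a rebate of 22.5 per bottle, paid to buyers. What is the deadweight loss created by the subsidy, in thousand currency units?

Rewrite in direct form: Qd = 499 − 4P and Qs = 5P + 130.
Without the subsidy, 499 − 4P = 5P + 130 gives 9P = 369, so P* = 41 and Q* = 335.
With a per-unit subsidy paid to buyers, each effectively pays P − 22.5, so demand becomes Qd = 499 − 4(P − 22.5).
New equilibrium: buyers pay 28.5, suppliers receive 51, Q = 385. (Wedge: Pb − Ps = −22.5.)
Quantity rises by |ΔQ| = |335 − 385| = 50.
DWL = ½ · t · |ΔQ| = ½ · 22.5 · 50 = 562.5.

Deadweight loss = 562.5 thousand.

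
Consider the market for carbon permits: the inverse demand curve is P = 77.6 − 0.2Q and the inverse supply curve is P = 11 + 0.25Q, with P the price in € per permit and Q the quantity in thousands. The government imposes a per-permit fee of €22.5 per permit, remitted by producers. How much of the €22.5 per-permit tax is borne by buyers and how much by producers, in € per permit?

Buyers bear €10 per permit; producers bear €12.5 per permit.

Rewrite in direct form: Qd = 388 − 5P and Qs = 4P − 44.
Without the tax, 388 − 5P = 4P − 44 gives 9P = 432, so P* = €48 and Q* = 148.
With the tax collected from producers, supply shifts: Qs = 4(P − 22.5) − 44.
New equilibrium: buyers pay €58, producers receive €35.5, Q = 98. (Wedge: Pb − Ps = 22.5.)
Burden on buyers: €10; on producers: €12.5. (They sum to €22.5.)
The less price-elastic side of the market bears the larger share of a per-unit tax.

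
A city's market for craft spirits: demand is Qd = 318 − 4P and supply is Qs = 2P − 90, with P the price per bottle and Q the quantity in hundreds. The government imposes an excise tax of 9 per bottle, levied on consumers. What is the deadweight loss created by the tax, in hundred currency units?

Deadweight loss = 54 hundred.

Before the tax: set 318 − 4P = 2P − 90 → P* = 68, Q* = 46.
With the tax collected from consumers, demand (in seller-price terms) shifts: Qd = 318 − 4(P + 9).
New equilibrium: consumers pay 71, sellers receive 62, Q = 34. (Wedge: Pb − Ps = 9.)
Quantity falls by |ΔQ| = |46 − 34| = 12.
DWL = ½ · t · |ΔQ| = ½ · 9 · 12 = 54.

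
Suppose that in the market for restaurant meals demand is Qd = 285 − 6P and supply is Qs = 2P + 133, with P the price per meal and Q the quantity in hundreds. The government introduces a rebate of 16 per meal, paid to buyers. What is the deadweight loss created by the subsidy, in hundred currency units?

Without the subsidy, 285 − 6P = 2P + 133 gives 8P = 152, so P* = 19 and Q* = 171.
With a per-unit subsidy paid to buyers, each effectively pays P − 16, so demand becomes Qd = 285 − 6(P − 16).
Solving gives Q = 195 with buyers paying 15 and producers receiving 31 (the 16 wedge).
Quantity rises by |ΔQ| = |171 − 195| = 24.
DWL = ½ · t · |ΔQ| = ½ · 16 · 24 = 192.

Deadweight loss = 192 hundred.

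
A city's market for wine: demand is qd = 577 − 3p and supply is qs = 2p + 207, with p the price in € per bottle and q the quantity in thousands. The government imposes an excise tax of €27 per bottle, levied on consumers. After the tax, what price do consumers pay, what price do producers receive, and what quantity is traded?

Consumers pay €84.8; producers receive €57.8; quantity = 322.6.

Before the tax: set 577 − 3p = 2p + 207 → p* = €74, q* = 355.
With the tax collected from consumers, demand (in seller-price terms) shifts: qd = 577 − 3(p + 27).
New equilibrium: consumers pay €84.8, producers receive €57.8, q = 322.6. (Wedge: pb − ps = 27.)
The less price-elastic side of the market bears the larger share of a per-unit tax.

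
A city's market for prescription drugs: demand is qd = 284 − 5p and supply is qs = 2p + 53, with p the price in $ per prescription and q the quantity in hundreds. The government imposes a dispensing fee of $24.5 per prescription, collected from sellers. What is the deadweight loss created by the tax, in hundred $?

Deadweight loss = $428.75 hundred.

Before the tax: set 284 − 5p = 2p + 53 → p* = $33, q* = 119.
With the tax collected from sellers, supply shifts: qs = 2(p − 24.5) + 53.
New equilibrium: consumers pay $40, sellers receive $15.5, q = 84. (Wedge: pb − ps = 24.5.)
Quantity falls by |ΔQ| = |119 − 84| = 35.
DWL = ½ · t · |ΔQ| = ½ · 24.5 · 35 = $428.75.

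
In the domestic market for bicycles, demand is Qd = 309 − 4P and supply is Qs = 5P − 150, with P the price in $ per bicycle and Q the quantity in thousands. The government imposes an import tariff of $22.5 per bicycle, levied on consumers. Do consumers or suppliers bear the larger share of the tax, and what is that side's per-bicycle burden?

Without the tax, 309 − 4P = 5P − 150 gives 9P = 459, so P* = $51 and Q* = 105.
With the tax collected from consumers, demand (in seller-price terms) shifts: Qd = 309 − 4(P + 22.5).
Solving gives Q = 55 with consumers paying $63.5 and suppliers receiving $41 (the $22.5 wedge).
Per-bicycle burden: consumers $12.5, suppliers $10.
Consumers take the larger share because demand is less price-elastic here (demand slope 4 vs supply slope 5).

Consumers bear the larger share: $12.5 per bicycle.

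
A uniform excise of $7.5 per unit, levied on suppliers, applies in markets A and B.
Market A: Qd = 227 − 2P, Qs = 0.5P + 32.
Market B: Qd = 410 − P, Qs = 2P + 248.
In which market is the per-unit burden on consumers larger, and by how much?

Market A: pre-tax P* = $78, Q* = 71; post-tax Q = 68; per-unit burden on consumers = $1.5.
Market B: pre-tax P* = $54, Q* = 356; post-tax Q = 351; per-unit burden on consumers = $5.
Difference: $1.5 vs $5 → market B is larger by $3.5.

Market B, by $3.5.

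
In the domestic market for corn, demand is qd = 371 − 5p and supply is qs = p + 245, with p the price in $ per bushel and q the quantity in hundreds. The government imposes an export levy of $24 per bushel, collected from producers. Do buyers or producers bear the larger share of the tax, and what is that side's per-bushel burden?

Without the tax, 371 − 5p = p + 245 gives 6p = 126, so p* = $21 and q* = 266.
With the tax collected from producers, supply shifts: qs = (p − 24) + 245.
New equilibrium: buyers pay $25, producers receive $1, q = 246. (Wedge: pb − ps = 24.)
Per-bushel burden: buyers $4, producers $20.
Producers take the larger share because supply is less price-elastic here (demand slope 5 vs supply slope 1).

Producers bear the larger share: $20 per bushel.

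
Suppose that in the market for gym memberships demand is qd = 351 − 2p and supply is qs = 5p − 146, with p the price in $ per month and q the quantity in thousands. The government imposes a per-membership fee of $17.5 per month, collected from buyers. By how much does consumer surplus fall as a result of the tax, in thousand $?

Consumer surplus falls by $2456.25 thousand.

Without the tax, 351 − 2p = 5p − 146 gives 7p = 497, so p* = $71 and q* = 209.
With the tax collected from buyers, demand (in seller-price terms) shifts: qd = 351 − 2(p + 17.5).
New equilibrium: buyers pay $83.5, producers receive $66, q = 184. (Wedge: pb − ps = 17.5.)
ΔCS is the trapezoid between Q = 184 and Q = 209 of height $12.5: ½ · (209 + 184) · 12.5 = $2456.25.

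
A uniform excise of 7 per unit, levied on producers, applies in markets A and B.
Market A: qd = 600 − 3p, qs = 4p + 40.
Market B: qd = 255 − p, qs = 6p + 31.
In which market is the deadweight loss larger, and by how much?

Market A, by 21.

Market A: pre-tax p* = 80, q* = 360; post-tax q = 348; deadweight loss = 42.
Market B: pre-tax p* = 32, q* = 223; post-tax q = 217; deadweight loss = 21.
Difference: 42 vs 21 → market A is larger by 21.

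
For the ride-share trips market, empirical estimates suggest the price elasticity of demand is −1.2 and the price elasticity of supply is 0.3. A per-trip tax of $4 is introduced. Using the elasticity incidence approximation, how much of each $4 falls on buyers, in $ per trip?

Buyers bear ≈ $0.8 per trip.

Incidence ratio: buyers' share ≈ εs / (εs + |εd|) = 0.3 / (0.3 + 1.2) = 0.2.
So buyers bear ≈ 0.2 × $4 = $0.8; suppliers bear $3.2.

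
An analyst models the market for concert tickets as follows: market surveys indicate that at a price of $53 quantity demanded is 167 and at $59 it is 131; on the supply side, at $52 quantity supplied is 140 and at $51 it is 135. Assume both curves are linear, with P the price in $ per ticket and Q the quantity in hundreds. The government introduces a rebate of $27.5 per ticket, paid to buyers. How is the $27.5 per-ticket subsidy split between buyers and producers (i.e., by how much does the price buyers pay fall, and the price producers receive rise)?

Demand slope: (131 − 167)/(59 − 53) = -6, so Qd = 485 − 6P.
Supply slope: (135 − 140)/(51 − 52) = 5, so Qs = 5P − 120.
Without the subsidy, 485 − 6P = 5P − 120 gives 11P = 605, so P* = $55 and Q* = 155.
With a per-unit subsidy paid to buyers, each effectively pays P − 27.5, so demand becomes Qd = 485 − 6(P − 27.5).
New equilibrium: buyers pay $42.5, producers receive $70, Q = 230. (Wedge: Pb − Ps = −27.5.)
Gain to buyers: $12.5; to producers: $15. (They sum to $27.5.)

Buyers gain $12.5 per ticket; producers gain $15 per ticket.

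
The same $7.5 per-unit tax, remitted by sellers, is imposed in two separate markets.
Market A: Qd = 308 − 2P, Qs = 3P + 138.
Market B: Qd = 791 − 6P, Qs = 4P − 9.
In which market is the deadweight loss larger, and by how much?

Market A: pre-tax P* = $34, Q* = 240; post-tax Q = 231; deadweight loss = $33.75.
Market B: pre-tax P* = $80, Q* = 311; post-tax Q = 293; deadweight loss = $67.5.
Difference: $33.75 vs $67.5 → market B is larger by $33.75.

Market B, by $33.75.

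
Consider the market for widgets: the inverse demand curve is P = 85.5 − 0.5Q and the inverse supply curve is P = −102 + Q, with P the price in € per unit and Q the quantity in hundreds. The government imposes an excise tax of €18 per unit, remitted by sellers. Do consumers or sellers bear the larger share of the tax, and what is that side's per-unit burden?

Rewrite in direct form: Qd = 171 − 2P and Qs = P + 102.
Without the tax, 171 − 2P = P + 102 gives 3P = 69, so P* = €23 and Q* = 125.
With the tax collected from sellers, supply shifts: Qs = (P − 18) + 102.
Solving gives Q = 113 with consumers paying €29 and sellers receiving €11 (the €18 wedge).
Per-unit burden: consumers €6, sellers €12.
Sellers take the larger share because supply is less price-elastic here (demand slope 2 vs supply slope 1).

Sellers bear the larger share: €12 per unit.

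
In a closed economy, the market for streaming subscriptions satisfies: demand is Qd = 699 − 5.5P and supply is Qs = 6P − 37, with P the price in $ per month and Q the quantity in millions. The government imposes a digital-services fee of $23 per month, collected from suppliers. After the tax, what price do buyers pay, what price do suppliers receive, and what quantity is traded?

Buyers pay $76; suppliers receive $53; quantity = 281.

Before the tax: set 699 − 5.5P = 6P − 37 → P* = $64, Q* = 347.
With the tax collected from suppliers, supply shifts: Qs = 6(P − 23) − 37.
New equilibrium: buyers pay $76, suppliers receive $53, Q = 281. (Wedge: Pb − Ps = 23.)
The less price-elastic side of the market bears the larger share of a per-unit tax.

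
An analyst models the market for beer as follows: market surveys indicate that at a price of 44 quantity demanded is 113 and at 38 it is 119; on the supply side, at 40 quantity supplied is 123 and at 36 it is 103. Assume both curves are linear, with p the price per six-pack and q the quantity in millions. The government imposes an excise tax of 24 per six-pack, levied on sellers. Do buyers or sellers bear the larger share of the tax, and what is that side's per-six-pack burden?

Demand slope: (119 − 113)/(38 − 44) = -1, so qd = 157 − p.
Supply slope: (103 − 123)/(36 − 40) = 5, so qs = 5p − 77.
Before the tax: set 157 − p = 5p − 77 → p* = 39, q* = 118.
With the tax collected from sellers, supply shifts: qs = 5(p − 24) − 77.
Solving gives q = 98 with buyers paying 59 and sellers receiving 35 (the 24 wedge).
Per-six-pack burden: buyers 20, sellers 4.
Buyers take the larger share because demand is less price-elastic here (demand slope 1 vs supply slope 5).
The less price-elastic side of the market bears the larger share of a per-unit tax.

Buyers bear the larger share: 20 per six-pack.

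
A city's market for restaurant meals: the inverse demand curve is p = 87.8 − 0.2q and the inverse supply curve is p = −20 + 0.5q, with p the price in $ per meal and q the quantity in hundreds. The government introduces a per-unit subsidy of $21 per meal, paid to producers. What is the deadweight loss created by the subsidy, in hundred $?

Deadweight loss = $315 hundred.

Rewrite in direct form: qd = 439 − 5p and qs = 2p + 40.
Before the subsidy: set 439 − 5p = 2p + 40 → p* = $57, q* = 154.
With a per-unit subsidy paid to producers, each receives p + 21 per unit sold, so supply becomes qs = 2(p + 21) + 40.
New equilibrium: buyers pay $51, producers receive $72, q = 184. (Wedge: pb − ps = −21.)
Quantity rises by |ΔQ| = |154 − 184| = 30.
DWL = ½ · t · |ΔQ| = ½ · 21 · 30 = $315.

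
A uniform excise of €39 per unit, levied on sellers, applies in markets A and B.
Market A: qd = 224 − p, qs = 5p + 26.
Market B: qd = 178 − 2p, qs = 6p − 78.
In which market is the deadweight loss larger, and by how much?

Market A: pre-tax p* = €33, q* = 191; post-tax q = 158.5; deadweight loss = €633.75.
Market B: pre-tax p* = €32, q* = 114; post-tax q = 55.5; deadweight loss = €1140.75.
Difference: €633.75 vs €1140.75 → market B is larger by €507.

Market B, by €507.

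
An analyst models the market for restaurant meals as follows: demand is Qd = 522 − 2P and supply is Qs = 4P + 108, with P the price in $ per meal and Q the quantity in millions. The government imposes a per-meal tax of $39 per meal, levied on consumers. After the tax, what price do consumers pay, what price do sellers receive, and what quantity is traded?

Without the tax, 522 − 2P = 4P + 108 gives 6P = 414, so P* = $69 and Q* = 384.
With the tax collected from consumers, demand (in seller-price terms) shifts: Qd = 522 − 2(P + 39).
New equilibrium: consumers pay $95, sellers receive $56, Q = 332. (Wedge: Pb − Ps = 39.)
The less price-elastic side of the market bears the larger share of a per-unit tax.

Consumers pay $95; sellers receive $56; quantity = 332.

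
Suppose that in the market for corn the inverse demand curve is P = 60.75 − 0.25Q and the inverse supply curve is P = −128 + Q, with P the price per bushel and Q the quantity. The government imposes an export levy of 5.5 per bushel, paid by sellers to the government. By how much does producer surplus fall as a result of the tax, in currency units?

Producer surplus falls by 654.72.

Inverting to Q(P) form: Qd = 243 − 4P; Qs = P + 128.
Without the tax, 243 − 4P = P + 128 gives 5P = 115, so P* = 23 and Q* = 151.
With the tax collected from sellers, supply shifts: Qs = (P − 5.5) + 128.
New equilibrium: buyers pay 24.1, sellers receive 18.6, Q = 146.6. (Wedge: Pb − Ps = 5.5.)
ΔPS is the trapezoid between Q = 146.6 and Q = 151 of height 4.4: ½ · (151 + 146.6) · 4.4 = 654.72.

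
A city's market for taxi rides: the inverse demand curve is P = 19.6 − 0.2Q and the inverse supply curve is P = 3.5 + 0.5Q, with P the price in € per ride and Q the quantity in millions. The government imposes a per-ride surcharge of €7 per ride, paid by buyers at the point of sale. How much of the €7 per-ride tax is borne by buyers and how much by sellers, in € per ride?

Rewrite in direct form: Qd = 98 − 5P and Qs = 2P − 7.
Before the tax: set 98 − 5P = 2P − 7 → P* = €15, Q* = 23.
With the tax collected from buyers, demand (in seller-price terms) shifts: Qd = 98 − 5(P + 7).
Solving gives Q = 13 with buyers paying €17 and sellers receiving €10 (the €7 wedge).
Burden on buyers: €2; on sellers: €5. (They sum to €7.)
The less price-elastic side of the market bears the larger share of a per-unit tax.

Buyers bear €2 per ride; sellers bear €5 per ride.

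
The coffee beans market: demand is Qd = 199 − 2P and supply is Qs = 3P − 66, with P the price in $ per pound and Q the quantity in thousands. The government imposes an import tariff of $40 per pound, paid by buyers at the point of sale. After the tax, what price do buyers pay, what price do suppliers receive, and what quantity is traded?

Buyers pay $77; suppliers receive $37; quantity = 45.

Without the tax, 199 − 2P = 3P − 66 gives 5P = 265, so P* = $53 and Q* = 93.
With the tax collected from buyers, demand (in seller-price terms) shifts: Qd = 199 − 2(P + 40).
New equilibrium: buyers pay $77, suppliers receive $37, Q = 45. (Wedge: Pb − Ps = 40.)
The less price-elastic side of the market bears the larger share of a per-unit tax.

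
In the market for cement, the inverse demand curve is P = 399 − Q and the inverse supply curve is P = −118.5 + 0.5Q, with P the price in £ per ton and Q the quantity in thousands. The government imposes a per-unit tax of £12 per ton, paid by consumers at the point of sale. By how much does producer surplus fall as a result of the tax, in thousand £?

Rewrite in direct form: Qd = 399 − P and Qs = 2P + 237.
Without the tax, 399 − P = 2P + 237 gives 3P = 162, so P* = £54 and Q* = 345.
With the tax collected from consumers, demand (in seller-price terms) shifts: Qd = 399 − (P + 12).
Solving gives Q = 337 with consumers paying £62 and suppliers receiving £50 (the £12 wedge).
ΔPS is the trapezoid between Q = 337 and Q = 345 of height £4: ½ · (345 + 337) · 4 = £1364.

Producer surplus falls by £1364 thousand.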